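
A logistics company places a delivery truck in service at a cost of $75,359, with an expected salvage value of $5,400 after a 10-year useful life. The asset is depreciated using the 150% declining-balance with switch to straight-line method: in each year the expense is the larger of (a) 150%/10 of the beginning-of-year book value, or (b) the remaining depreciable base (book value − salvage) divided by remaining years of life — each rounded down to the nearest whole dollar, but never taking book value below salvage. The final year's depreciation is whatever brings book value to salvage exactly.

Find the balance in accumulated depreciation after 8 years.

$58,743

Depreciable base = $75,359 − $5,400 = $69,959.
Year 1: DB = ⌊$75,359 × 150%/10⌋ = $11,303; SL = ⌊$69,959/10⌋ = $6,995 → take DB $11,303. Book value $64,056.
Year 2: DB = ⌊$64,056 × 150%/10⌋ = $9,608; SL = ⌊$58,656/9⌋ = $6,517 → take DB $9,608. Book value $54,448.
Year 3: DB = ⌊$54,448 × 150%/10⌋ = $8,167; SL = ⌊$49,048/8⌋ = $6,131 → take DB $8,167. Book value $46,281.
Year 4: DB = ⌊$46,281 × 150%/10⌋ = $6,942; SL = ⌊$40,881/7⌋ = $5,840 → take DB $6,942. Book value $39,339.
Year 5: DB = ⌊$39,339 × 150%/10⌋ = $5,900; SL = ⌊$33,939/6⌋ = $5,656 → take DB $5,900. Book value $33,439.
Year 6: DB = ⌊$33,439 × 150%/10⌋ = $5,015; SL = ⌊$28,039/5⌋ = $5,607 → take SL $5,607. Book value $27,832.
Year 7: DB = ⌊$27,832 × 150%/10⌋ = $4,174; SL = ⌊$22,432/4⌋ = $5,608 → take SL $5,608. Book value $22,224.
Year 8: DB = ⌊$22,224 × 150%/10⌋ = $3,333; SL = ⌊$16,824/3⌋ = $5,608 → take SL $5,608. Book value $16,616.
Accumulated through year 8 = $75,359 − $16,616 = $58,743.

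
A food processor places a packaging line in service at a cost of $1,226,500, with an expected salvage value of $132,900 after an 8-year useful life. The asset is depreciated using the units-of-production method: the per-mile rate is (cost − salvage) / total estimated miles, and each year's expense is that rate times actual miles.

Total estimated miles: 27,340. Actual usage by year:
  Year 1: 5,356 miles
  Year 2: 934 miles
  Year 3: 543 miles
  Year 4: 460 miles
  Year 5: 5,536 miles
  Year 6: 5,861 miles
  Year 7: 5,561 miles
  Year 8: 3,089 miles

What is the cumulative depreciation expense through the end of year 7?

$970,040

Depreciable base = $1,226,500 − $132,900 = $1,093,600.
Rate = $1,093,600 / 27,340 miles = $40 per mile.
Year 1: 5,356 × $40 = $214,240. Book value $1,012,260.
Year 2: 934 × $40 = $37,360. Book value $974,900.
Year 3: 543 × $40 = $21,720. Book value $953,180.
Year 4: 460 × $40 = $18,400. Book value $934,780.
Year 5: 5,536 × $40 = $221,440. Book value $713,340.
Year 6: 5,861 × $40 = $234,440. Book value $478,900.
Year 7: 5,561 × $40 = $222,440. Book value $256,460.
Accumulated through year 7 = $1,226,500 − $256,460 = $970,040.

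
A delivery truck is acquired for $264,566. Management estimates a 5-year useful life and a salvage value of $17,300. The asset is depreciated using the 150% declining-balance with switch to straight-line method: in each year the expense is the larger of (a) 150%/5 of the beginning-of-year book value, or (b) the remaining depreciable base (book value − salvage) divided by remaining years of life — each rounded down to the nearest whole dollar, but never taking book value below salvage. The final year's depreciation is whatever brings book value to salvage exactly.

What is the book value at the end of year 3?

Depreciable base = $264,566 − $17,300 = $247,266.
Year 1: DB = ⌊$264,566 × 150%/5⌋ = $79,369; SL = ⌊$247,266/5⌋ = $49,453 → take DB $79,369. Book value $185,197.
Year 2: DB = ⌊$185,197 × 150%/5⌋ = $55,559; SL = ⌊$167,897/4⌋ = $41,974 → take DB $55,559. Book value $129,638.
Year 3: DB = ⌊$129,638 × 150%/5⌋ = $38,891; SL = ⌊$112,338/3⌋ = $37,446 → take DB $38,891. Book value $90,747.

$90,747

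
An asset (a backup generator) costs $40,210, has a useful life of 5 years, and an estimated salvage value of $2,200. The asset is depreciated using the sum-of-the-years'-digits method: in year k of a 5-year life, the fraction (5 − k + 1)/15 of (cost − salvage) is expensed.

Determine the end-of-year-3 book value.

$9,802

Depreciable base = $40,210 − $2,200 = $38,010.
Sum of the years' digits = 5+4+3+2+1 = 15.
Year 1: $38,010 × 5/15 = $12,670. Book value $27,540.
Year 2: $38,010 × 4/15 = $10,136. Book value $17,404.
Year 3: $38,010 × 3/15 = $7,602. Book value $9,802.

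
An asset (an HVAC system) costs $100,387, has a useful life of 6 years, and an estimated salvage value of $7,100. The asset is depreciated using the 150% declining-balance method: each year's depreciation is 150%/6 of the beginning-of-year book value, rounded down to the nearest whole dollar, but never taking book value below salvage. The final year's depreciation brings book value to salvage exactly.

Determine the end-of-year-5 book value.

Depreciable base = $100,387 − $7,100 = $93,287.
Year 1: ⌊$100,387 × 150%/6⌋ = $25,096. Book value $75,291.
Year 2: ⌊$75,291 × 150%/6⌋ = $18,822. Book value $56,469.
Year 3: ⌊$56,469 × 150%/6⌋ = $14,117. Book value $42,352.
Year 4: ⌊$42,352 × 150%/6⌋ = $10,588. Book value $31,764.
Year 5: ⌊$31,764 × 150%/6⌋ = $7,941. Book value $23,823.

$23,823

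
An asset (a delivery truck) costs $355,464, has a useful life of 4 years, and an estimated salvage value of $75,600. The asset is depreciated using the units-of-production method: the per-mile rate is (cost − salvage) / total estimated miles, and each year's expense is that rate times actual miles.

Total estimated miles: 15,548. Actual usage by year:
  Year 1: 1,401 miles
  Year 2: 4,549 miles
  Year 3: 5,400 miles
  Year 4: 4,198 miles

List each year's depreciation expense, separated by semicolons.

Depreciable base = $355,464 − $75,600 = $279,864.
Rate = $279,864 / 15,548 miles = $18 per mile.
Year 1: 1,401 × $18 = $25,218. Book value $330,246.
Year 2: 4,549 × $18 = $81,882. Book value $248,364.
Year 3: 5,400 × $18 = $97,200. Book value $151,164.
Year 4: 4,198 × $18 = $75,564. Book value $75,600.

$25,218; $81,882; $97,200; $75,564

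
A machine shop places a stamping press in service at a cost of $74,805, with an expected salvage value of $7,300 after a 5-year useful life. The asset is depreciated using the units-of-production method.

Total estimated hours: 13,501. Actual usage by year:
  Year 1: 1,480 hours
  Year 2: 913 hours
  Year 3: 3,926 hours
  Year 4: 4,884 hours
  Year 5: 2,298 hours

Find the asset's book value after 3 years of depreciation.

$43,210

Depreciable base = $74,805 − $7,300 = $67,505.
Rate = $67,505 / 13,501 hours = $5 per hour.
Year 1: 1,480 × $5 = $7,400. Book value $67,405.
Year 2: 913 × $5 = $4,565. Book value $62,840.
Year 3: 3,926 × $5 = $19,630. Book value $43,210.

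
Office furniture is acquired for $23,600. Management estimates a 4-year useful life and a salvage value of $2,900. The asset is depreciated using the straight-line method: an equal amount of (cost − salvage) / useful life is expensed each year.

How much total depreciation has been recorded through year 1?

Depreciable base = $23,600 − $2,900 = $20,700.
Annual expense = $20,700 / 4 = $5,175.
End of year 1: book value $18,425.
Accumulated through year 1 = $23,600 − $18,425 = $5,175.

$5,175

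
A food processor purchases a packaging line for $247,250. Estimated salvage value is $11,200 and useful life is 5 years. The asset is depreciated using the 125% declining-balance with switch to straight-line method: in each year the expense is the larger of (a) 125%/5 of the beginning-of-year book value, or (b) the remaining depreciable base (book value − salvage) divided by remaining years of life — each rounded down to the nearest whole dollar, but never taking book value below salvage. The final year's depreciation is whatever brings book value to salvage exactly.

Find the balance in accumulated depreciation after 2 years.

$108,171

Depreciable base = $247,250 − $11,200 = $236,050.
Year 1: DB = ⌊$247,250 × 125%/5⌋ = $61,812; SL = ⌊$236,050/5⌋ = $47,210 → take DB $61,812. Book value $185,438.
Year 2: DB = ⌊$185,438 × 125%/5⌋ = $46,359; SL = ⌊$174,238/4⌋ = $43,559 → take DB $46,359. Book value $139,079.
Accumulated through year 2 = $247,250 − $139,079 = $108,171.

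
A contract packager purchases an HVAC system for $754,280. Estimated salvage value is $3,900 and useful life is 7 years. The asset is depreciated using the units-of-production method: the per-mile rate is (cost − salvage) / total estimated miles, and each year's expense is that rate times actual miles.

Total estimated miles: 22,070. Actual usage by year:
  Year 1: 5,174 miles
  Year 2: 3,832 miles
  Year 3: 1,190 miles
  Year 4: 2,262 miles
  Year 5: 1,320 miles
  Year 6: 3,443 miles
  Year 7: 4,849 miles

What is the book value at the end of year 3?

Depreciable base = $754,280 − $3,900 = $750,380.
Rate = $750,380 / 22,070 miles = $34 per mile.
Year 1: 5,174 × $34 = $175,916. Book value $578,364.
Year 2: 3,832 × $34 = $130,288. Book value $448,076.
Year 3: 1,190 × $34 = $40,460. Book value $407,616.

$407,616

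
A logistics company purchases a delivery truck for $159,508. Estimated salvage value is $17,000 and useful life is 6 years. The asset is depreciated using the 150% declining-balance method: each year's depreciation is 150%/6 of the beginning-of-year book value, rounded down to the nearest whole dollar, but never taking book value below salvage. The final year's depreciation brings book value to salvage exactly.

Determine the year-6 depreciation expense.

$20,853

Depreciable base = $159,508 − $17,000 = $142,508.
Year 1: ⌊$159,508 × 150%/6⌋ = $39,877. Book value $119,631.
Year 2: ⌊$119,631 × 150%/6⌋ = $29,907. Book value $89,724.
Year 3: ⌊$89,724 × 150%/6⌋ = $22,431. Book value $67,293.
Year 4: ⌊$67,293 × 150%/6⌋ = $16,823. Book value $50,470.
Year 5: ⌊$50,470 × 150%/6⌋ = $12,617. Book value $37,853.
Year 6 (final): $37,853 − $17,000 = $20,853. Book value $17,000.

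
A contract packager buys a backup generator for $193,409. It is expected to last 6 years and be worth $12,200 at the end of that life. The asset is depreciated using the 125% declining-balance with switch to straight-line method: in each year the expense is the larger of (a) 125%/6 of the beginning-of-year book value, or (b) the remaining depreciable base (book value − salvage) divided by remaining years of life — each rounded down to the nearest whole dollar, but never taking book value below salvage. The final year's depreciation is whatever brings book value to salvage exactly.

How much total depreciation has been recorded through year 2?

Depreciable base = $193,409 − $12,200 = $181,209.
Year 1: DB = ⌊$193,409 × 125%/6⌋ = $40,293; SL = ⌊$181,209/6⌋ = $30,201 → take DB $40,293. Book value $153,116.
Year 2: DB = ⌊$153,116 × 125%/6⌋ = $31,899; SL = ⌊$140,916/5⌋ = $28,183 → take DB $31,899. Book value $121,217.
Accumulated through year 2 = $193,409 − $121,217 = $72,192.

$72,192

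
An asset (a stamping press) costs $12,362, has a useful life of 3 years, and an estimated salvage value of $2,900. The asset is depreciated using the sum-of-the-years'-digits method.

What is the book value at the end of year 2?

Depreciable base = $12,362 − $2,900 = $9,462.
Sum of the years' digits = 3+2+1 = 6.
Year 1: $9,462 × 3/6 = $4,731. Book value $7,631.
Year 2: $9,462 × 2/6 = $3,154. Book value $4,477.

$4,477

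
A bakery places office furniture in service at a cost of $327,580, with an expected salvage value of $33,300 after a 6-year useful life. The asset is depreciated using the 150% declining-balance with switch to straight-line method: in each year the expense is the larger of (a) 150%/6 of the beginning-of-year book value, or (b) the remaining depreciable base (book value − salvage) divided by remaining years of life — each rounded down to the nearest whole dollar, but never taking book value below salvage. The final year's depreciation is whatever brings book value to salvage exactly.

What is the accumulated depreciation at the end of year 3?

$189,382

Depreciable base = $327,580 − $33,300 = $294,280.
Year 1: DB = ⌊$327,580 × 150%/6⌋ = $81,895; SL = ⌊$294,280/6⌋ = $49,046 → take DB $81,895. Book value $245,685.
Year 2: DB = ⌊$245,685 × 150%/6⌋ = $61,421; SL = ⌊$212,385/5⌋ = $42,477 → take DB $61,421. Book value $184,264.
Year 3: DB = ⌊$184,264 × 150%/6⌋ = $46,066; SL = ⌊$150,964/4⌋ = $37,741 → take DB $46,066. Book value $138,198.
Accumulated through year 3 = $327,580 − $138,198 = $189,382.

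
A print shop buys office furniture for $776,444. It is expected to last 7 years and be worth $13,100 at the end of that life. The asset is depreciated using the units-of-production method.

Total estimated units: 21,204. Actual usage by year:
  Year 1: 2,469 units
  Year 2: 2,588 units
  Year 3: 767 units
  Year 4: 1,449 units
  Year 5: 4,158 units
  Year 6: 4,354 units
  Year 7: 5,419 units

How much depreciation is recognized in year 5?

$149,688

Depreciable base = $776,444 − $13,100 = $763,344.
Rate = $763,344 / 21,204 units = $36 per unit.
Year 1: 2,469 × $36 = $88,884. Book value $687,560.
Year 2: 2,588 × $36 = $93,168. Book value $594,392.
Year 3: 767 × $36 = $27,612. Book value $566,780.
Year 4: 1,449 × $36 = $52,164. Book value $514,616.
Year 5: 4,158 × $36 = $149,688. Book value $364,928.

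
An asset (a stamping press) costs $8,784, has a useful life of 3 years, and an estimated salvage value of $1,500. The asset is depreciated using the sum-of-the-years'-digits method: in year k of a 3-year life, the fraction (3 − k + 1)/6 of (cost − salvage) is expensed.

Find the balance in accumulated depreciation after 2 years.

Depreciable base = $8,784 − $1,500 = $7,284.
Sum of the years' digits = 3+2+1 = 6.
Year 1: $7,284 × 3/6 = $3,642. Book value $5,142.
Year 2: $7,284 × 2/6 = $2,428. Book value $2,714.
Accumulated through year 2 = $8,784 − $2,714 = $6,070.

$6,070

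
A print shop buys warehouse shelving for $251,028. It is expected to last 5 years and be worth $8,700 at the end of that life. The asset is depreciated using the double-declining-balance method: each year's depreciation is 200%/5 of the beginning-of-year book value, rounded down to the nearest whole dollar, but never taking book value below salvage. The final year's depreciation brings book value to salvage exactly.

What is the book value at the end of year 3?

$54,223

Depreciable base = $251,028 − $8,700 = $242,328.
Year 1: ⌊$251,028 × 200%/5⌋ = $100,411. Book value $150,617.
Year 2: ⌊$150,617 × 200%/5⌋ = $60,246. Book value $90,371.
Year 3: ⌊$90,371 × 200%/5⌋ = $36,148. Book value $54,223.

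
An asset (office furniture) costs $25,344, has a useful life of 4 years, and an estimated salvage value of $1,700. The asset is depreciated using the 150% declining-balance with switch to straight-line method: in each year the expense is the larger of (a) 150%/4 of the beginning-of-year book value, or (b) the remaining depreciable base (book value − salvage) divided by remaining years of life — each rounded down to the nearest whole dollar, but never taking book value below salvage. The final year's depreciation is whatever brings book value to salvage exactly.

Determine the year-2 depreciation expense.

Depreciable base = $25,344 − $1,700 = $23,644.
Year 1: DB = ⌊$25,344 × 150%/4⌋ = $9,504; SL = ⌊$23,644/4⌋ = $5,911 → take DB $9,504. Book value $15,840.
Year 2: DB = ⌊$15,840 × 150%/4⌋ = $5,940; SL = ⌊$14,140/3⌋ = $4,713 → take DB $5,940. Book value $9,900.

$5,940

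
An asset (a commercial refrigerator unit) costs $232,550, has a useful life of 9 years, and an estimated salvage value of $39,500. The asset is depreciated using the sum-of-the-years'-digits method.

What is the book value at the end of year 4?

Depreciable base = $232,550 − $39,500 = $193,050.
Sum of the years' digits = 9+8+7+6+5+4+3+2+1 = 45.
Year 1: $193,050 × 9/45 = $38,610. Book value $193,940.
Year 2: $193,050 × 8/45 = $34,320. Book value $159,620.
Year 3: $193,050 × 7/45 = $30,030. Book value $129,590.
Year 4: $193,050 × 6/45 = $25,740. Book value $103,850.

$103,850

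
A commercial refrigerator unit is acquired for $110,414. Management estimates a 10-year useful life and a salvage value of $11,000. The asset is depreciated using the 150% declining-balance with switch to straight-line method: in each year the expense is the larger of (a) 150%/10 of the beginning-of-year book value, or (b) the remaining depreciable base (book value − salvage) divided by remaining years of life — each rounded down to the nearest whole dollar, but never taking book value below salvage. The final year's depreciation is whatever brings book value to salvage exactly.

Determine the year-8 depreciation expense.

$7,599

Depreciable base = $110,414 − $11,000 = $99,414.
Year 1: DB = ⌊$110,414 × 150%/10⌋ = $16,562; SL = ⌊$99,414/10⌋ = $9,941 → take DB $16,562. Book value $93,852.
Year 2: DB = ⌊$93,852 × 150%/10⌋ = $14,077; SL = ⌊$82,852/9⌋ = $9,205 → take DB $14,077. Book value $79,775.
Year 3: DB = ⌊$79,775 × 150%/10⌋ = $11,966; SL = ⌊$68,775/8⌋ = $8,596 → take DB $11,966. Book value $67,809.
Year 4: DB = ⌊$67,809 × 150%/10⌋ = $10,171; SL = ⌊$56,809/7⌋ = $8,115 → take DB $10,171. Book value $57,638.
Year 5: DB = ⌊$57,638 × 150%/10⌋ = $8,645; SL = ⌊$46,638/6⌋ = $7,773 → take DB $8,645. Book value $48,993.
Year 6: DB = ⌊$48,993 × 150%/10⌋ = $7,348; SL = ⌊$37,993/5⌋ = $7,598 → take SL $7,598. Book value $41,395.
Year 7: DB = ⌊$41,395 × 150%/10⌋ = $6,209; SL = ⌊$30,395/4⌋ = $7,598 → take SL $7,598. Book value $33,797.
Year 8: DB = ⌊$33,797 × 150%/10⌋ = $5,069; SL = ⌊$22,797/3⌋ = $7,599 → take SL $7,599. Book value $26,198.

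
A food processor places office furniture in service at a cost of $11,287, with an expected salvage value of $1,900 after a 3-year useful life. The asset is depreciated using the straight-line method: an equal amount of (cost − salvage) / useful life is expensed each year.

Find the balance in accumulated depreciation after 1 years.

Depreciable base = $11,287 − $1,900 = $9,387.
Annual expense = $9,387 / 3 = $3,129.
End of year 1: book value $8,158.
Accumulated through year 1 = $11,287 − $8,158 = $3,129.

$3,129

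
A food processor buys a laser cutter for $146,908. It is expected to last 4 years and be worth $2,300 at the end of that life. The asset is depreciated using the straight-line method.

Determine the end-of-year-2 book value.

$74,604

Depreciable base = $146,908 − $2,300 = $144,608.
Annual expense = $144,608 / 4 = $36,152.
End of year 1: book value $110,756.
End of year 2: book value $74,604.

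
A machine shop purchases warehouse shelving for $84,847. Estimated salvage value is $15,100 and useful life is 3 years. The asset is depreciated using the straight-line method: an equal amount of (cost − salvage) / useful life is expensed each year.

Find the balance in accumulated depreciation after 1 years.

Depreciable base = $84,847 − $15,100 = $69,747.
Annual expense = $69,747 / 3 = $23,249.
End of year 1: book value $61,598.
Accumulated through year 1 = $84,847 − $61,598 = $23,249.

$23,249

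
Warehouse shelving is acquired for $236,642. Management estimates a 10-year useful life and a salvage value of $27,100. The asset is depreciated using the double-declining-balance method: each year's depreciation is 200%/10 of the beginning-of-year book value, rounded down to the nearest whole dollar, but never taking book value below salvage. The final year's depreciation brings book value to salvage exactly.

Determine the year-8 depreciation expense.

$9,925

Depreciable base = $236,642 − $27,100 = $209,542.
Year 1: ⌊$236,642 × 200%/10⌋ = $47,328. Book value $189,314.
Year 2: ⌊$189,314 × 200%/10⌋ = $37,862. Book value $151,452.
Year 3: ⌊$151,452 × 200%/10⌋ = $30,290. Book value $121,162.
Year 4: ⌊$121,162 × 200%/10⌋ = $24,232. Book value $96,930.
Year 5: ⌊$96,930 × 200%/10⌋ = $19,386. Book value $77,544.
Year 6: ⌊$77,544 × 200%/10⌋ = $15,508. Book value $62,036.
Year 7: ⌊$62,036 × 200%/10⌋ = $12,407. Book value $49,629.
Year 8: ⌊$49,629 × 200%/10⌋ = $9,925. Book value $39,704.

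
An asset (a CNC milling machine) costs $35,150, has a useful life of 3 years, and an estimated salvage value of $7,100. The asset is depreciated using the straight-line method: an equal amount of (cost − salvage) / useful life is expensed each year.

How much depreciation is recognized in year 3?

$9,350

Depreciable base = $35,150 − $7,100 = $28,050.
Annual expense = $28,050 / 3 = $9,350.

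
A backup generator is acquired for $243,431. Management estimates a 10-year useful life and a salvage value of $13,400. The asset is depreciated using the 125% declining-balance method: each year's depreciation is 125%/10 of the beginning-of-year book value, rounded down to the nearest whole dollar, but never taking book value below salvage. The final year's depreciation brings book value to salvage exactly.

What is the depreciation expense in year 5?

Depreciable base = $243,431 − $13,400 = $230,031.
Year 1: ⌊$243,431 × 125%/10⌋ = $30,428. Book value $213,003.
Year 2: ⌊$213,003 × 125%/10⌋ = $26,625. Book value $186,378.
Year 3: ⌊$186,378 × 125%/10⌋ = $23,297. Book value $163,081.
Year 4: ⌊$163,081 × 125%/10⌋ = $20,385. Book value $142,696.
Year 5: ⌊$142,696 × 125%/10⌋ = $17,837. Book value $124,859.

$17,837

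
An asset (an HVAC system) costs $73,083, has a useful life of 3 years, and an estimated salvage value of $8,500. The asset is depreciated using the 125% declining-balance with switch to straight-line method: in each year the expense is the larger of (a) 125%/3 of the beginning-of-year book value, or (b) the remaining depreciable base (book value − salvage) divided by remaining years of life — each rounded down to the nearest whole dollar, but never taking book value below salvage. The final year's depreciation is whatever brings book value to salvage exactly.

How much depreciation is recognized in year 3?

$16,369

Depreciable base = $73,083 − $8,500 = $64,583.
Year 1: DB = ⌊$73,083 × 125%/3⌋ = $30,451; SL = ⌊$64,583/3⌋ = $21,527 → take DB $30,451. Book value $42,632.
Year 2: DB = ⌊$42,632 × 125%/3⌋ = $17,763; SL = ⌊$34,132/2⌋ = $17,066 → take DB $17,763. Book value $24,869.
Year 3 (final): $24,869 − $8,500 = $16,369. Book value $8,500.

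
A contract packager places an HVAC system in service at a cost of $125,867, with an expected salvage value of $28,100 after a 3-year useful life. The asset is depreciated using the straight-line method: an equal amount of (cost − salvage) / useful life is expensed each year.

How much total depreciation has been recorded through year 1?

$32,589

Depreciable base = $125,867 − $28,100 = $97,767.
Annual expense = $97,767 / 3 = $32,589.
End of year 1: book value $93,278.
Accumulated through year 1 = $125,867 − $93,278 = $32,589.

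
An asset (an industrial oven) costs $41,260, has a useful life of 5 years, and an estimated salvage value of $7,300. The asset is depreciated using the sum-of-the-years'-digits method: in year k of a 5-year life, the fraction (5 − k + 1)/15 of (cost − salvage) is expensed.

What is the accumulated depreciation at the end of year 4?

$31,696

Depreciable base = $41,260 − $7,300 = $33,960.
Sum of the years' digits = 5+4+3+2+1 = 15.
Year 1: $33,960 × 5/15 = $11,320. Book value $29,940.
Year 2: $33,960 × 4/15 = $9,056. Book value $20,884.
Year 3: $33,960 × 3/15 = $6,792. Book value $14,092.
Year 4: $33,960 × 2/15 = $4,528. Book value $9,564.
Accumulated through year 4 = $41,260 − $9,564 = $31,696.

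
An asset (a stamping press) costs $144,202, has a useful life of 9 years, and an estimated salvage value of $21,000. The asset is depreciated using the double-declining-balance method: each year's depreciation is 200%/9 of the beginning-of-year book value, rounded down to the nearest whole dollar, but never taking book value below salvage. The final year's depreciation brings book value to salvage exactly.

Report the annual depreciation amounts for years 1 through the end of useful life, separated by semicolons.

Depreciable base = $144,202 − $21,000 = $123,202.
Year 1: ⌊$144,202 × 200%/9⌋ = $32,044. Book value $112,158.
Year 2: ⌊$112,158 × 200%/9⌋ = $24,924. Book value $87,234.
Year 3: ⌊$87,234 × 200%/9⌋ = $19,385. Book value $67,849.
Year 4: ⌊$67,849 × 200%/9⌋ = $15,077. Book value $52,772.
Year 5: ⌊$52,772 × 200%/9⌋ = $11,727. Book value $41,045.
Year 6: ⌊$41,045 × 200%/9⌋ = $9,121. Book value $31,924.
Year 7: ⌊$31,924 × 200%/9⌋ = $7,094. Book value $24,830.
Year 8: ⌊$24,830 × 200%/9⌋ = $5,517, capped at $3,830. Book value $21,000.
Year 9 (final): $21,000 − $21,000 = $0. Book value $21,000.

$32,044; $24,924; $19,385; $15,077; $11,727; $9,121; $7,094; $3,830; $0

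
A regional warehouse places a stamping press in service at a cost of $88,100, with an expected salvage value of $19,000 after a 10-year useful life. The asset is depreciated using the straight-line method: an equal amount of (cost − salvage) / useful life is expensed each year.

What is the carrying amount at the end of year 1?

Depreciable base = $88,100 − $19,000 = $69,100.
Annual expense = $69,100 / 10 = $6,910.
End of year 1: book value $81,190.

$81,190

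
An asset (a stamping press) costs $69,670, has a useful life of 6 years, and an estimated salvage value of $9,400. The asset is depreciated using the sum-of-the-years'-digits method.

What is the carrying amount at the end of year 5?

Depreciable base = $69,670 − $9,400 = $60,270.
Sum of the years' digits = 6+5+4+3+2+1 = 21.
Year 1: $60,270 × 6/21 = $17,220. Book value $52,450.
Year 2: $60,270 × 5/21 = $14,350. Book value $38,100.
Year 3: $60,270 × 4/21 = $11,480. Book value $26,620.
Year 4: $60,270 × 3/21 = $8,610. Book value $18,010.
Year 5: $60,270 × 2/21 = $5,740. Book value $12,270.

$12,270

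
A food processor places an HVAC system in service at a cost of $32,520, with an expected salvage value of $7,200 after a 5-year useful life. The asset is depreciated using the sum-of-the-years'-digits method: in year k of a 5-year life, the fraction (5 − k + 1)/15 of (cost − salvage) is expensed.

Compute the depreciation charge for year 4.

$3,376

Depreciable base = $32,520 − $7,200 = $25,320.
Sum of the years' digits = 5+4+3+2+1 = 15.
Year 1: $25,320 × 5/15 = $8,440. Book value $24,080.
Year 2: $25,320 × 4/15 = $6,752. Book value $17,328.
Year 3: $25,320 × 3/15 = $5,064. Book value $12,264.
Year 4: $25,320 × 2/15 = $3,376. Book value $8,888.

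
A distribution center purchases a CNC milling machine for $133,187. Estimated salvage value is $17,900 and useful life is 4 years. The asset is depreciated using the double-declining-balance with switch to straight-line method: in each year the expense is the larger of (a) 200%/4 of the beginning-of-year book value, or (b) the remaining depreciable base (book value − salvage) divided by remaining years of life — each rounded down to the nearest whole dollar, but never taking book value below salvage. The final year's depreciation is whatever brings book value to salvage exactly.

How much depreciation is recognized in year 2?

$33,297

Depreciable base = $133,187 − $17,900 = $115,287.
Year 1: DB = ⌊$133,187 × 200%/4⌋ = $66,593; SL = ⌊$115,287/4⌋ = $28,821 → take DB $66,593. Book value $66,594.
Year 2: DB = ⌊$66,594 × 200%/4⌋ = $33,297; SL = ⌊$48,694/3⌋ = $16,231 → take DB $33,297. Book value $33,297.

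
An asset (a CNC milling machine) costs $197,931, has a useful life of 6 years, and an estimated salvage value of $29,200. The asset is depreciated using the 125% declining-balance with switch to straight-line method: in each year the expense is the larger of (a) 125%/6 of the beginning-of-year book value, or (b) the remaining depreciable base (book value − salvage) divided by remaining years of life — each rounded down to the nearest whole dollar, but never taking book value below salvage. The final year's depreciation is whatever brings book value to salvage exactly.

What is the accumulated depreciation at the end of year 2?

Depreciable base = $197,931 − $29,200 = $168,731.
Year 1: DB = ⌊$197,931 × 125%/6⌋ = $41,235; SL = ⌊$168,731/6⌋ = $28,121 → take DB $41,235. Book value $156,696.
Year 2: DB = ⌊$156,696 × 125%/6⌋ = $32,645; SL = ⌊$127,496/5⌋ = $25,499 → take DB $32,645. Book value $124,051.
Accumulated through year 2 = $197,931 − $124,051 = $73,880.

$73,880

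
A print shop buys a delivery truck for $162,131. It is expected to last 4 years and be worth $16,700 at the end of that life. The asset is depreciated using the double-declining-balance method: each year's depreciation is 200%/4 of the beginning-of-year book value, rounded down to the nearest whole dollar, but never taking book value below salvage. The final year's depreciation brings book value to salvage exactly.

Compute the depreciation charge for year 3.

$20,266

Depreciable base = $162,131 − $16,700 = $145,431.
Year 1: ⌊$162,131 × 200%/4⌋ = $81,065. Book value $81,066.
Year 2: ⌊$81,066 × 200%/4⌋ = $40,533. Book value $40,533.
Year 3: ⌊$40,533 × 200%/4⌋ = $20,266. Book value $20,267.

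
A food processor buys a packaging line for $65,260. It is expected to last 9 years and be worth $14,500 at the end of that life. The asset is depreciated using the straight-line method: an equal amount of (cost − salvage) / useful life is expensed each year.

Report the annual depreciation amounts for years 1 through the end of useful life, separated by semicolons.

Depreciable base = $65,260 − $14,500 = $50,760.
Annual expense = $50,760 / 9 = $5,640.
End of year 1: book value $59,620.
End of year 2: book value $53,980.
End of year 3: book value $48,340.
End of year 4: book value $42,700.
End of year 5: book value $37,060.
End of year 6: book value $31,420.
End of year 7: book value $25,780.
End of year 8: book value $20,140.
End of year 9: book value $14,500.

$5,640; $5,640; $5,640; $5,640; $5,640; $5,640; $5,640; $5,640; $5,640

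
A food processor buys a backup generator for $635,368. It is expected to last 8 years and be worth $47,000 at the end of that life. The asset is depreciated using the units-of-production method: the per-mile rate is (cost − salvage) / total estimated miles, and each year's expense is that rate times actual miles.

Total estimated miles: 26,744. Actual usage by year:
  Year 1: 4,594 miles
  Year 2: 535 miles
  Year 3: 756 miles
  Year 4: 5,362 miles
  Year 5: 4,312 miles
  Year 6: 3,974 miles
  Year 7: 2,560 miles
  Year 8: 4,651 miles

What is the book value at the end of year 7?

Depreciable base = $635,368 − $47,000 = $588,368.
Rate = $588,368 / 26,744 miles = $22 per mile.
Year 1: 4,594 × $22 = $101,068. Book value $534,300.
Year 2: 535 × $22 = $11,770. Book value $522,530.
Year 3: 756 × $22 = $16,632. Book value $505,898.
Year 4: 5,362 × $22 = $117,964. Book value $387,934.
Year 5: 4,312 × $22 = $94,864. Book value $293,070.
Year 6: 3,974 × $22 = $87,428. Book value $205,642.
Year 7: 2,560 × $22 = $56,320. Book value $149,322.

$149,322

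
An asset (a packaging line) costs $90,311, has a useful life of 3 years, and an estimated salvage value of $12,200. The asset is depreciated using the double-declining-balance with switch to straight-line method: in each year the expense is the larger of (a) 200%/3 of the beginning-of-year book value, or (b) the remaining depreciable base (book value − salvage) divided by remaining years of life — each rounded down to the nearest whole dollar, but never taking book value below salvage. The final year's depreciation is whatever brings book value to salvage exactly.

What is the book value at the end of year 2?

Depreciable base = $90,311 − $12,200 = $78,111.
Year 1: DB = ⌊$90,311 × 200%/3⌋ = $60,207; SL = ⌊$78,111/3⌋ = $26,037 → take DB $60,207. Book value $30,104.
Year 2: DB = ⌊$30,104 × 200%/3⌋ = $20,069; SL = ⌊$17,904/2⌋ = $8,952 → take DB $20,069, capped at $17,904. Book value $12,200.

$12,200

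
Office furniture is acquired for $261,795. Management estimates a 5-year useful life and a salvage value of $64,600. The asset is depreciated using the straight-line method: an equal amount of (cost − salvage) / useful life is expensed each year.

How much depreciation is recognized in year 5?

$39,439

Depreciable base = $261,795 − $64,600 = $197,195.
Annual expense = $197,195 / 5 = $39,439.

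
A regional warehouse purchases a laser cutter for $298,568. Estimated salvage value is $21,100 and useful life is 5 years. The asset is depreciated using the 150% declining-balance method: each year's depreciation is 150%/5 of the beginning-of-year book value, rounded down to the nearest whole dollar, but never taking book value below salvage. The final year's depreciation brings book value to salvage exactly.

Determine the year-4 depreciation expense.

$30,723

Depreciable base = $298,568 − $21,100 = $277,468.
Year 1: ⌊$298,568 × 150%/5⌋ = $89,570. Book value $208,998.
Year 2: ⌊$208,998 × 150%/5⌋ = $62,699. Book value $146,299.
Year 3: ⌊$146,299 × 150%/5⌋ = $43,889. Book value $102,410.
Year 4: ⌊$102,410 × 150%/5⌋ = $30,723. Book value $71,687.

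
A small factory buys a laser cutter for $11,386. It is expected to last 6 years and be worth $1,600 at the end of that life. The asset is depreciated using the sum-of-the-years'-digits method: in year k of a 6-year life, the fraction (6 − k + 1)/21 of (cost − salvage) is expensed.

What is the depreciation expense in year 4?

$1,398

Depreciable base = $11,386 − $1,600 = $9,786.
Sum of the years' digits = 6+5+4+3+2+1 = 21.
Year 1: $9,786 × 6/21 = $2,796. Book value $8,590.
Year 2: $9,786 × 5/21 = $2,330. Book value $6,260.
Year 3: $9,786 × 4/21 = $1,864. Book value $4,396.
Year 4: $9,786 × 3/21 = $1,398. Book value $2,998.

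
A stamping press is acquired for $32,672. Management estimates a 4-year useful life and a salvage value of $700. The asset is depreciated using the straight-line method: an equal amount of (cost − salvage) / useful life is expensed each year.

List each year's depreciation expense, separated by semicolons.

Depreciable base = $32,672 − $700 = $31,972.
Annual expense = $31,972 / 4 = $7,993.
End of year 1: book value $24,679.
End of year 2: book value $16,686.
End of year 3: book value $8,693.
End of year 4: book value $700.

$7,993; $7,993; $7,993; $7,993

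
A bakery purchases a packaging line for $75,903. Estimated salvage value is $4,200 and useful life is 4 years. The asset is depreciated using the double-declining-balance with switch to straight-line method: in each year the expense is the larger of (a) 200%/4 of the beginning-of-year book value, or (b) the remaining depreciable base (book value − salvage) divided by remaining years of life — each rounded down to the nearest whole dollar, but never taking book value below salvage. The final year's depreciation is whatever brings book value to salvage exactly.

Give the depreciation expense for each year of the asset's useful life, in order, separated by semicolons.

$37,951; $18,976; $9,488; $5,288

Depreciable base = $75,903 − $4,200 = $71,703.
Year 1: DB = ⌊$75,903 × 200%/4⌋ = $37,951; SL = ⌊$71,703/4⌋ = $17,925 → take DB $37,951. Book value $37,952.
Year 2: DB = ⌊$37,952 × 200%/4⌋ = $18,976; SL = ⌊$33,752/3⌋ = $11,250 → take DB $18,976. Book value $18,976.
Year 3: DB = ⌊$18,976 × 200%/4⌋ = $9,488; SL = ⌊$14,776/2⌋ = $7,388 → take DB $9,488. Book value $9,488.
Year 4 (final): $9,488 − $4,200 = $5,288. Book value $4,200.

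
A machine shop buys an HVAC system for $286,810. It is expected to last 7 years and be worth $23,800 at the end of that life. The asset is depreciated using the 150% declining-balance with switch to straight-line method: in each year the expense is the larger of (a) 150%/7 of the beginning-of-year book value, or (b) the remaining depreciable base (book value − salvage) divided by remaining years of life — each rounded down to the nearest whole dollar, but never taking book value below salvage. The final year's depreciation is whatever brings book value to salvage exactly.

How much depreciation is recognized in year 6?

$28,503

Depreciable base = $286,810 − $23,800 = $263,010.
Year 1: DB = ⌊$286,810 × 150%/7⌋ = $61,459; SL = ⌊$263,010/7⌋ = $37,572 → take DB $61,459. Book value $225,351.
Year 2: DB = ⌊$225,351 × 150%/7⌋ = $48,289; SL = ⌊$201,551/6⌋ = $33,591 → take DB $48,289. Book value $177,062.
Year 3: DB = ⌊$177,062 × 150%/7⌋ = $37,941; SL = ⌊$153,262/5⌋ = $30,652 → take DB $37,941. Book value $139,121.
Year 4: DB = ⌊$139,121 × 150%/7⌋ = $29,811; SL = ⌊$115,321/4⌋ = $28,830 → take DB $29,811. Book value $109,310.
Year 5: DB = ⌊$109,310 × 150%/7⌋ = $23,423; SL = ⌊$85,510/3⌋ = $28,503 → take SL $28,503. Book value $80,807.
Year 6: DB = ⌊$80,807 × 150%/7⌋ = $17,315; SL = ⌊$57,007/2⌋ = $28,503 → take SL $28,503. Book value $52,304.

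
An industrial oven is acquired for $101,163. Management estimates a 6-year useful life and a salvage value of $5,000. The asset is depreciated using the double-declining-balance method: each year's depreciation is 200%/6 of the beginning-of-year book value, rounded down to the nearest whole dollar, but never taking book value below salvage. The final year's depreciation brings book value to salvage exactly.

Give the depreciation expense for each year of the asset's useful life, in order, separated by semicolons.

Depreciable base = $101,163 − $5,000 = $96,163.
Year 1: ⌊$101,163 × 200%/6⌋ = $33,721. Book value $67,442.
Year 2: ⌊$67,442 × 200%/6⌋ = $22,480. Book value $44,962.
Year 3: ⌊$44,962 × 200%/6⌋ = $14,987. Book value $29,975.
Year 4: ⌊$29,975 × 200%/6⌋ = $9,991. Book value $19,984.
Year 5: ⌊$19,984 × 200%/6⌋ = $6,661. Book value $13,323.
Year 6 (final): $13,323 − $5,000 = $8,323. Book value $5,000.

$33,721; $22,480; $14,987; $9,991; $6,661; $8,323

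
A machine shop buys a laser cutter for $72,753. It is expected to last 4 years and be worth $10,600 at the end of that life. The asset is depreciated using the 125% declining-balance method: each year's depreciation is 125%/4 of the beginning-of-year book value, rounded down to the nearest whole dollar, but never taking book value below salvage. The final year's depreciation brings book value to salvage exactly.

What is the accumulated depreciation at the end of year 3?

Depreciable base = $72,753 − $10,600 = $62,153.
Year 1: ⌊$72,753 × 125%/4⌋ = $22,735. Book value $50,018.
Year 2: ⌊$50,018 × 125%/4⌋ = $15,630. Book value $34,388.
Year 3: ⌊$34,388 × 125%/4⌋ = $10,746. Book value $23,642.
Accumulated through year 3 = $72,753 − $23,642 = $49,111.

$49,111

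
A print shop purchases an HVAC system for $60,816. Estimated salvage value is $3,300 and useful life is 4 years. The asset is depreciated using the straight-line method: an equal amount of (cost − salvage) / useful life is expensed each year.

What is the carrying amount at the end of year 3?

$17,679

Depreciable base = $60,816 − $3,300 = $57,516.
Annual expense = $57,516 / 4 = $14,379.
End of year 1: book value $46,437.
End of year 2: book value $32,058.
End of year 3: book value $17,679.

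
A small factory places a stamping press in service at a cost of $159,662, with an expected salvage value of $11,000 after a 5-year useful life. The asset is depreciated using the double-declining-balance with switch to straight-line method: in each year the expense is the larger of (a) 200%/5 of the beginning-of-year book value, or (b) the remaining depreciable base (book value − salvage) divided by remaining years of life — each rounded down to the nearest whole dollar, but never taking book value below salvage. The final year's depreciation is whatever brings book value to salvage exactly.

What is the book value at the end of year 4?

$20,693

Depreciable base = $159,662 − $11,000 = $148,662.
Year 1: DB = ⌊$159,662 × 200%/5⌋ = $63,864; SL = ⌊$148,662/5⌋ = $29,732 → take DB $63,864. Book value $95,798.
Year 2: DB = ⌊$95,798 × 200%/5⌋ = $38,319; SL = ⌊$84,798/4⌋ = $21,199 → take DB $38,319. Book value $57,479.
Year 3: DB = ⌊$57,479 × 200%/5⌋ = $22,991; SL = ⌊$46,479/3⌋ = $15,493 → take DB $22,991. Book value $34,488.
Year 4: DB = ⌊$34,488 × 200%/5⌋ = $13,795; SL = ⌊$23,488/2⌋ = $11,744 → take DB $13,795. Book value $20,693.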